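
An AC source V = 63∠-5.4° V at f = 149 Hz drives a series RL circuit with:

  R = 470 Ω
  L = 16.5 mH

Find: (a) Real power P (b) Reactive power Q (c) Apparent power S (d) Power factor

Step 1 — Angular frequency: ω = 2π·f = 2π·149 = 936.2 rad/s.
Step 2 — Component impedances:
  R: Z = R = 470 Ω
  L: Z = jωL = j·936.2·0.0165 = 0 + j15.45 Ω
Step 3 — Series combination: Z_total = R + L = 470 + j15.45 Ω = 470.3∠1.9° Ω.
Step 4 — Source phasor: V = 63∠-5.4° V = 62.72 - j5.929 V.
Step 5 — Current: I = V / Z = 0.1329 - j0.01698 A = 0.134∠-7.3° A.
Step 6 — Complex power: S = V·I* = 8.436 + j0.2772 VA.
Step 7 — Real power: P = Re(S) = 8.436 W.
Step 8 — Reactive power: Q = Im(S) = 0.2772 VAR.
Step 9 — Apparent power: |S| = 8.44 VA.
Step 10 — Power factor: PF = P/|S| = 0.9995 (lagging).

(a) P = 8.436 W  (b) Q = 0.2772 VAR  (c) S = 8.44 VA  (d) PF = 0.9995 (lagging)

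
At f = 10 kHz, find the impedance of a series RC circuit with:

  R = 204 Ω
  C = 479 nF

Step 1 — Angular frequency: ω = 2π·f = 2π·1e+04 = 6.283e+04 rad/s.
Step 2 — Component impedances:
  R: Z = R = 204 Ω
  C: Z = 1/(jωC) = -j/(ω·C) = 0 - j33.23 Ω
Step 3 — Series combination: Z_total = R + C = 204 - j33.23 Ω = 206.7∠-9.3° Ω.

Z = 204 - j33.23 Ω = 206.7∠-9.3° Ω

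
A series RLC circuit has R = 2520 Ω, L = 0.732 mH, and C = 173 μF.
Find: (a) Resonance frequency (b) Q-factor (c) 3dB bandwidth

Step 1 — Resonance: ω₀ = 1/√(LC) = 1/√(0.000732·0.000173) = 2810 rad/s.
Step 2 — f₀ = ω₀/(2π) = 447.2 Hz.
Step 3 — Series Q: Q = ω₀L/R = 2810·0.000732/2520 = 0.0008163.
Step 4 — Bandwidth: Δω = ω₀/Q = 3.443e+06 rad/s; BW = Δω/(2π) = 5.479e+05 Hz.

(a) f₀ = 447.2 Hz  (b) Q = 0.0008163  (c) BW = 5.479e+05 Hz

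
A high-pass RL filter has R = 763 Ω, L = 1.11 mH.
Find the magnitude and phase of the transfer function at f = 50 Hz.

Step 1 — Angular frequency: ω = 2π·50 = 314.2 rad/s.
Step 2 — Transfer function: H(jω) = jωL/(R + jωL).
Step 3 — Numerator jωL = j·0.3487; denominator R + jωL = 763 + j0.3487.
Step 4 — H = 2.089e-07 + j0.000457.
Step 5 — Magnitude: |H| = 0.000457 (-66.8 dB); phase: φ = 90.0°.

|H| = 0.000457 (-66.8 dB), φ = 90.0°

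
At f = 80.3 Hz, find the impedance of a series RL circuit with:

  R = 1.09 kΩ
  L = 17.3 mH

Step 1 — Angular frequency: ω = 2π·f = 2π·80.3 = 504.5 rad/s.
Step 2 — Component impedances:
  R: Z = R = 1090 Ω
  L: Z = jωL = j·504.5·0.0173 = 0 + j8.729 Ω
Step 3 — Series combination: Z_total = R + L = 1090 + j8.729 Ω = 1090∠0.5° Ω.

Z = 1090 + j8.729 Ω = 1090∠0.5° Ω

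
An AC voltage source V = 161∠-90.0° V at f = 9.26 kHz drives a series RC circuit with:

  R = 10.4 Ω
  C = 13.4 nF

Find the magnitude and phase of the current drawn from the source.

Step 1 — Angular frequency: ω = 2π·f = 2π·9260 = 5.818e+04 rad/s.
Step 2 — Component impedances:
  R: Z = R = 10.4 Ω
  C: Z = 1/(jωC) = -j/(ω·C) = 0 - j1283 Ω
Step 3 — Series combination: Z_total = R + C = 10.4 - j1283 Ω = 1283∠-89.5° Ω.
Step 4 — Source phasor: V = 161∠-90.0° V = 0 - j161 V.
Step 5 — Ohm's law: I = V / Z_total = (0 - j161) / (10.4 - j1283) = 0.1255 - j0.001018 A.
Step 6 — Convert to polar: |I| = 0.1255 A, ∠I = -0.5°.

I = 0.1255∠-0.5° A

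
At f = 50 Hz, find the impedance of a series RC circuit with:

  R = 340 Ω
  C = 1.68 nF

Step 1 — Angular frequency: ω = 2π·f = 2π·50 = 314.2 rad/s.
Step 2 — Component impedances:
  R: Z = R = 340 Ω
  C: Z = 1/(jωC) = -j/(ω·C) = 0 - j1.895e+06 Ω
Step 3 — Series combination: Z_total = R + C = 340 - j1.895e+06 Ω = 1.895e+06∠-90.0° Ω.

Z = 340 - j1.895e+06 Ω = 1.895e+06∠-90.0° Ω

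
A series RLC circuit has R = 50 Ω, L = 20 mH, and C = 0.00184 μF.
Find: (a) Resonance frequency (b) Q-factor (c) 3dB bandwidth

Step 1 — Resonance condition Im(Z)=0 gives ω₀ = 1/√(LC).
Step 2 — ω₀ = 1/√(0.02·1.84e-09) = 1.648e+05 rad/s.
Step 3 — f₀ = ω₀/(2π) = 2.624e+04 Hz.
Step 4 — Series Q: Q = ω₀L/R = 1.648e+05·0.02/50 = 65.94.
Step 5 — 3dB bandwidth: Δω = ω₀/Q = 2500 rad/s; BW = Δω/(2π) = 397.9 Hz.

(a) f₀ = 2.624e+04 Hz  (b) Q = 65.94  (c) BW = 397.9 Hz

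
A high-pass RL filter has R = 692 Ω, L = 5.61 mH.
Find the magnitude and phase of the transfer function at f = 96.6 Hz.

Step 1 — Angular frequency: ω = 2π·96.6 = 607 rad/s.
Step 2 — Transfer function: H(jω) = jωL/(R + jωL).
Step 3 — Numerator jωL = j·3.405; denominator R + jωL = 692 + j3.405.
Step 4 — H = 2.421e-05 + j0.00492.
Step 5 — Magnitude: |H| = 0.00492 (-46.2 dB); phase: φ = 89.7°.

|H| = 0.00492 (-46.2 dB), φ = 89.7°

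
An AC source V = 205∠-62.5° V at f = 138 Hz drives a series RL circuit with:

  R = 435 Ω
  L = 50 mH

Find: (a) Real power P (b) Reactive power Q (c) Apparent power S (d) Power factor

Step 1 — Angular frequency: ω = 2π·f = 2π·138 = 867.1 rad/s.
Step 2 — Component impedances:
  R: Z = R = 435 Ω
  L: Z = jωL = j·867.1·0.05 = 0 + j43.35 Ω
Step 3 — Series combination: Z_total = R + L = 435 + j43.35 Ω = 437.2∠5.7° Ω.
Step 4 — Source phasor: V = 205∠-62.5° V = 94.66 - j181.8 V.
Step 5 — Current: I = V / Z = 0.1742 - j0.4354 A = 0.4689∠-68.2° A.
Step 6 — Complex power: S = V·I* = 95.66 + j9.534 VA.
Step 7 — Real power: P = Re(S) = 95.66 W.
Step 8 — Reactive power: Q = Im(S) = 9.534 VAR.
Step 9 — Apparent power: |S| = 96.13 VA.
Step 10 — Power factor: PF = P/|S| = 0.9951 (lagging).

(a) P = 95.66 W  (b) Q = 9.534 VAR  (c) S = 96.13 VA  (d) PF = 0.9951 (lagging)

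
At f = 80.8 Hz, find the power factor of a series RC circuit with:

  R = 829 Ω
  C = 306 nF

Step 1 — Angular frequency: ω = 2π·f = 2π·80.8 = 507.7 rad/s.
Step 2 — Component impedances:
  R: Z = R = 829 Ω
  C: Z = 1/(jωC) = -j/(ω·C) = 0 - j6437 Ω
Step 3 — Series combination: Z_total = R + C = 829 - j6437 Ω = 6490∠-82.7° Ω.
Step 4 — Power factor: PF = cos(φ) = Re(Z)/|Z| = 829/6490 = 0.1277.
Step 5 — Type: Im(Z) = -6437 ⇒ leading (phase φ = -82.7°).

PF = 0.1277 (leading, φ = -82.7°)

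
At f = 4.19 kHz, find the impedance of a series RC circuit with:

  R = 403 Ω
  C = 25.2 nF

Step 1 — Angular frequency: ω = 2π·f = 2π·4190 = 2.633e+04 rad/s.
Step 2 — Component impedances:
  R: Z = R = 403 Ω
  C: Z = 1/(jωC) = -j/(ω·C) = 0 - j1507 Ω
Step 3 — Series combination: Z_total = R + C = 403 - j1507 Ω = 1560∠-75.0° Ω.

Z = 403 - j1507 Ω = 1560∠-75.0° Ω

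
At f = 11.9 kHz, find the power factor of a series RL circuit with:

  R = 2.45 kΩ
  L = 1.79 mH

Step 1 — Angular frequency: ω = 2π·f = 2π·1.19e+04 = 7.477e+04 rad/s.
Step 2 — Component impedances:
  R: Z = R = 2450 Ω
  L: Z = jωL = j·7.477e+04·0.00179 = 0 + j133.8 Ω
Step 3 — Series combination: Z_total = R + L = 2450 + j133.8 Ω = 2454∠3.1° Ω.
Step 4 — Power factor: PF = cos(φ) = Re(Z)/|Z| = 2450/2453.7 = 0.9985.
Step 5 — Type: Im(Z) = 133.8 ⇒ lagging (phase φ = 3.1°).

PF = 0.9985 (lagging, φ = 3.1°)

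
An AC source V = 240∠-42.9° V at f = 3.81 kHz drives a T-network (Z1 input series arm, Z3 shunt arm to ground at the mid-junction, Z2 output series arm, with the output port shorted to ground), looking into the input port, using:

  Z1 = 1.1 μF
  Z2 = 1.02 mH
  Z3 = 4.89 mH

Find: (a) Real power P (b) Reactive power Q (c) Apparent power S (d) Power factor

Step 1 — Angular frequency: ω = 2π·f = 2π·3810 = 2.394e+04 rad/s.
Step 2 — Component impedances:
  Z1: Z = 1/(jωC) = -j/(ω·C) = 0 - j37.98 Ω
  Z2: Z = jωL = j·2.394e+04·0.00102 = 0 + j24.42 Ω
  Z3: Z = jωL = j·2.394e+04·0.00489 = 0 + j117.1 Ω
Step 3 — With the output port shorted to ground, the output series arm Z2 runs from the junction to ground; the shunt arm Z3 also runs from the junction to ground. They appear in parallel: Z3 || Z2 = 0 + j20.2 Ω.
Step 4 — Series with input arm Z1: Z_in = Z1 + (Z3 || Z2) = 0 - j17.77 Ω = 17.77∠-90.0° Ω.
Step 5 — Source phasor: V = 240∠-42.9° V = 175.8 - j163.4 V.
Step 6 — Current: I = V / Z = 9.193 + j9.893 A = 13.5∠47.1° A.
Step 7 — Complex power: S = V·I* = 0 - j3241 VA.
Step 8 — Real power: P = Re(S) = 0 W.
Step 9 — Reactive power: Q = Im(S) = -3241 VAR.
Step 10 — Apparent power: |S| = 3241 VA.
Step 11 — Power factor: PF = P/|S| = 0 (leading).

(a) P = 0 W  (b) Q = -3241 VAR  (c) S = 3241 VA  (d) PF = 0 (leading)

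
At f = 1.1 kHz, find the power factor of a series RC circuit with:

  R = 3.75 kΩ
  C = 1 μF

Step 1 — Angular frequency: ω = 2π·f = 2π·1100 = 6912 rad/s.
Step 2 — Component impedances:
  R: Z = R = 3750 Ω
  C: Z = 1/(jωC) = -j/(ω·C) = 0 - j144.7 Ω
Step 3 — Series combination: Z_total = R + C = 3750 - j144.7 Ω = 3753∠-2.2° Ω.
Step 4 — Power factor: PF = cos(φ) = Re(Z)/|Z| = 3750/3752.8 = 0.9993.
Step 5 — Type: Im(Z) = -144.7 ⇒ leading (phase φ = -2.2°).

PF = 0.9993 (leading, φ = -2.2°)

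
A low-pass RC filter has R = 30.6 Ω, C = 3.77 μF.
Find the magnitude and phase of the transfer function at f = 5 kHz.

Step 1 — Angular frequency: ω = 2π·5000 = 3.142e+04 rad/s.
Step 2 — Transfer function: H(jω) = 1/(1 + jωRC).
Step 3 — Denominator: 1 + jωRC = 1 + j·3.142e+04·30.6·3.77e-06 = 1 + j3.624.
Step 4 — H = 0.07075 - j0.2564.
Step 5 — Magnitude: |H| = 0.266 (-11.5 dB); phase: φ = -74.6°.

|H| = 0.266 (-11.5 dB), φ = -74.6°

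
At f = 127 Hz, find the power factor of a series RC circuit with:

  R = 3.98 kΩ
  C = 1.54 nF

Step 1 — Angular frequency: ω = 2π·f = 2π·127 = 798 rad/s.
Step 2 — Component impedances:
  R: Z = R = 3980 Ω
  C: Z = 1/(jωC) = -j/(ω·C) = 0 - j8.138e+05 Ω
Step 3 — Series combination: Z_total = R + C = 3980 - j8.138e+05 Ω = 8.138e+05∠-89.7° Ω.
Step 4 — Power factor: PF = cos(φ) = Re(Z)/|Z| = 3980/8.138e+05 = 0.004891.
Step 5 — Type: Im(Z) = -8.138e+05 ⇒ leading (phase φ = -89.7°).

PF = 0.004891 (leading, φ = -89.7°)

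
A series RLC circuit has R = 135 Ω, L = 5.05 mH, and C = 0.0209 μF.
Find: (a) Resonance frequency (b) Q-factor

Step 1 — Resonance condition Im(Z)=0 gives ω₀ = 1/√(LC).
Step 2 — ω₀ = 1/√(0.00505·2.09e-08) = 9.734e+04 rad/s.
Step 3 — f₀ = ω₀/(2π) = 1.549e+04 Hz.
Step 4 — Series Q: Q = ω₀L/R = 9.734e+04·0.00505/135 = 3.641.

(a) f₀ = 1.549e+04 Hz  (b) Q = 3.641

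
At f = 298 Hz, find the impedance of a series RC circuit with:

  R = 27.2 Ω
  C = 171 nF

Step 1 — Angular frequency: ω = 2π·f = 2π·298 = 1872 rad/s.
Step 2 — Component impedances:
  R: Z = R = 27.2 Ω
  C: Z = 1/(jωC) = -j/(ω·C) = 0 - j3123 Ω
Step 3 — Series combination: Z_total = R + C = 27.2 - j3123 Ω = 3123∠-89.5° Ω.

Z = 27.2 - j3123 Ω = 3123∠-89.5° Ω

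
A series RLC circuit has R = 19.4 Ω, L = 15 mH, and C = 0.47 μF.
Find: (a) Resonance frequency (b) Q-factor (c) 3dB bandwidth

Step 1 — Resonance: ω₀ = 1/√(LC) = 1/√(0.015·4.7e-07) = 1.191e+04 rad/s.
Step 2 — f₀ = ω₀/(2π) = 1896 Hz.
Step 3 — Series Q: Q = ω₀L/R = 1.191e+04·0.015/19.4 = 9.209.
Step 4 — Bandwidth: Δω = ω₀/Q = 1293 rad/s; BW = Δω/(2π) = 205.8 Hz.

(a) f₀ = 1896 Hz  (b) Q = 9.209  (c) BW = 205.8 Hz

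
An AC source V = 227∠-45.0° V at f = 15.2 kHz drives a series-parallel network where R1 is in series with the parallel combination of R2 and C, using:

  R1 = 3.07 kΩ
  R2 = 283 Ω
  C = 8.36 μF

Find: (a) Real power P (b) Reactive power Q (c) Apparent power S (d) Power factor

Step 1 — Angular frequency: ω = 2π·f = 2π·1.52e+04 = 9.55e+04 rad/s.
Step 2 — Component impedances:
  R1: Z = R = 3070 Ω
  R2: Z = R = 283 Ω
  C: Z = 1/(jωC) = -j/(ω·C) = 0 - j1.252 Ω
Step 3 — Parallel branch: R2 || C = 1/(1/R2 + 1/C) = 0.005543 - j1.252 Ω.
Step 4 — Series with R1: Z_total = R1 + (R2 || C) = 3070 - j1.252 Ω = 3070∠-0.0° Ω.
Step 5 — Source phasor: V = 227∠-45.0° V = 160.5 - j160.5 V.
Step 6 — Current: I = V / Z = 0.05231 - j0.05226 A = 0.07394∠-45.0° A.
Step 7 — Complex power: S = V·I* = 16.78 - j0.006848 VA.
Step 8 — Real power: P = Re(S) = 16.78 W.
Step 9 — Reactive power: Q = Im(S) = -0.006848 VAR.
Step 10 — Apparent power: |S| = 16.78 VA.
Step 11 — Power factor: PF = P/|S| = 1 (leading).

(a) P = 16.78 W  (b) Q = -0.006848 VAR  (c) S = 16.78 VA  (d) PF = 1 (leading)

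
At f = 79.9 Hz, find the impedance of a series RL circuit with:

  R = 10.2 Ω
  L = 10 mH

Step 1 — Angular frequency: ω = 2π·f = 2π·79.9 = 502 rad/s.
Step 2 — Component impedances:
  R: Z = R = 10.2 Ω
  L: Z = jωL = j·502·0.01 = 0 + j5.02 Ω
Step 3 — Series combination: Z_total = R + L = 10.2 + j5.02 Ω = 11.37∠26.2° Ω.

Z = 10.2 + j5.02 Ω = 11.37∠26.2° Ω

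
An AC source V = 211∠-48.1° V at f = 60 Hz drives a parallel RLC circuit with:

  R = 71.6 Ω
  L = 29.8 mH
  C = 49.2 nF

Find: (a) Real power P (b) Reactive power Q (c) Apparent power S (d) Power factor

Step 1 — Angular frequency: ω = 2π·f = 2π·60 = 377 rad/s.
Step 2 — Component impedances:
  R: Z = R = 71.6 Ω
  L: Z = jωL = j·377·0.0298 = 0 + j11.23 Ω
  C: Z = 1/(jωC) = -j/(ω·C) = 0 - j5.391e+04 Ω
Step 3 — Parallel combination: 1/Z_total = 1/R + 1/L + 1/C; Z_total = 1.721 + j10.97 Ω = 11.1∠81.1° Ω.
Step 4 — Source phasor: V = 211∠-48.1° V = 140.9 - j157 V.
Step 5 — Current: I = V / Z = -12.01 - j14.73 A = 19.01∠-129.2° A.
Step 6 — Complex power: S = V·I* = 621.8 + j3962 VA.
Step 7 — Real power: P = Re(S) = 621.8 W.
Step 8 — Reactive power: Q = Im(S) = 3962 VAR.
Step 9 — Apparent power: |S| = 4011 VA.
Step 10 — Power factor: PF = P/|S| = 0.155 (lagging).

(a) P = 621.8 W  (b) Q = 3962 VAR  (c) S = 4011 VA  (d) PF = 0.155 (lagging)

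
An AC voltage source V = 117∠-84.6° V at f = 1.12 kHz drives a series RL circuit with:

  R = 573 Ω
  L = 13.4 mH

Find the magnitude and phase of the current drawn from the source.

Step 1 — Angular frequency: ω = 2π·f = 2π·1120 = 7037 rad/s.
Step 2 — Component impedances:
  R: Z = R = 573 Ω
  L: Z = jωL = j·7037·0.0134 = 0 + j94.3 Ω
Step 3 — Series combination: Z_total = R + L = 573 + j94.3 Ω = 580.7∠9.3° Ω.
Step 4 — Source phasor: V = 117∠-84.6° V = 11.01 - j116.5 V.
Step 5 — Ohm's law: I = V / Z_total = (11.01 - j116.5) / (573 + j94.3) = -0.01386 - j0.201 A.
Step 6 — Convert to polar: |I| = 0.2015 A, ∠I = -93.9°.

I = 0.2015∠-93.9° A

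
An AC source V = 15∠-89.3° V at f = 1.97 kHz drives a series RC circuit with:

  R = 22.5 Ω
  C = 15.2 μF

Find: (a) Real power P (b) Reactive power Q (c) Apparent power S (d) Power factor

Step 1 — Angular frequency: ω = 2π·f = 2π·1970 = 1.238e+04 rad/s.
Step 2 — Component impedances:
  R: Z = R = 22.5 Ω
  C: Z = 1/(jωC) = -j/(ω·C) = 0 - j5.315 Ω
Step 3 — Series combination: Z_total = R + C = 22.5 - j5.315 Ω = 23.12∠-13.3° Ω.
Step 4 — Source phasor: V = 15∠-89.3° V = 0.1833 - j15 V.
Step 5 — Current: I = V / Z = 0.1569 - j0.6296 A = 0.6488∠-76.0° A.
Step 6 — Complex power: S = V·I* = 9.471 - j2.237 VA.
Step 7 — Real power: P = Re(S) = 9.471 W.
Step 8 — Reactive power: Q = Im(S) = -2.237 VAR.
Step 9 — Apparent power: |S| = 9.732 VA.
Step 10 — Power factor: PF = P/|S| = 0.9732 (leading).

(a) P = 9.471 W  (b) Q = -2.237 VAR  (c) S = 9.732 VA  (d) PF = 0.9732 (leading)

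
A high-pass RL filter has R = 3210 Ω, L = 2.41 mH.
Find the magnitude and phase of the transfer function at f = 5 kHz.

Step 1 — Angular frequency: ω = 2π·5000 = 3.142e+04 rad/s.
Step 2 — Transfer function: H(jω) = jωL/(R + jωL).
Step 3 — Numerator jωL = j·75.71; denominator R + jωL = 3210 + j75.71.
Step 4 — H = 0.000556 + j0.02357.
Step 5 — Magnitude: |H| = 0.02358 (-32.5 dB); phase: φ = 88.6°.

|H| = 0.02358 (-32.5 dB), φ = 88.6°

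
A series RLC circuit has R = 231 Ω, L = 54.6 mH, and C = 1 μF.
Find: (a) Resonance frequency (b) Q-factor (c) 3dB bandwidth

Step 1 — Resonance: ω₀ = 1/√(LC) = 1/√(0.0546·1e-06) = 4280 rad/s.
Step 2 — f₀ = ω₀/(2π) = 681.1 Hz.
Step 3 — Series Q: Q = ω₀L/R = 4280·0.0546/231 = 1.012.
Step 4 — Bandwidth: Δω = ω₀/Q = 4231 rad/s; BW = Δω/(2π) = 673.3 Hz.

(a) f₀ = 681.1 Hz  (b) Q = 1.012  (c) BW = 673.3 Hz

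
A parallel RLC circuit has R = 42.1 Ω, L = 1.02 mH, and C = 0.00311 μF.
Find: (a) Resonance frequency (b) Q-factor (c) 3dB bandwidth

Step 1 — Resonance: ω₀ = 1/√(LC) = 1/√(0.00102·3.11e-09) = 5.615e+05 rad/s.
Step 2 — f₀ = ω₀/(2π) = 8.936e+04 Hz.
Step 3 — Parallel Q: Q = R/(ω₀L) = 42.1/(5.615e+05·0.00102) = 0.07351.
Step 4 — Bandwidth: Δω = ω₀/Q = 7.638e+06 rad/s; BW = Δω/(2π) = 1.216e+06 Hz.

(a) f₀ = 8.936e+04 Hz  (b) Q = 0.07351  (c) BW = 1.216e+06 Hz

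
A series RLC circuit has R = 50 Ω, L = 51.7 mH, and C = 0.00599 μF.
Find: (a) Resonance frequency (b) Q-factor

Step 1 — Resonance condition Im(Z)=0 gives ω₀ = 1/√(LC).
Step 2 — ω₀ = 1/√(0.0517·5.99e-09) = 5.683e+04 rad/s.
Step 3 — f₀ = ω₀/(2π) = 9044 Hz.
Step 4 — Series Q: Q = ω₀L/R = 5.683e+04·0.0517/50 = 58.76.

(a) f₀ = 9044 Hz  (b) Q = 58.76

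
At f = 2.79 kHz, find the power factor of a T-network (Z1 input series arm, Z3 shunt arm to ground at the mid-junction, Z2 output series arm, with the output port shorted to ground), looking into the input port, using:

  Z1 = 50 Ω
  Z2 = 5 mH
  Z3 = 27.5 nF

Step 1 — Angular frequency: ω = 2π·f = 2π·2790 = 1.753e+04 rad/s.
Step 2 — Component impedances:
  Z1: Z = R = 50 Ω
  Z2: Z = jωL = j·1.753e+04·0.005 = 0 + j87.65 Ω
  Z3: Z = 1/(jωC) = -j/(ω·C) = 0 - j2074 Ω
Step 3 — With the output port shorted to ground, the output series arm Z2 runs from the junction to ground; the shunt arm Z3 also runs from the junction to ground. They appear in parallel: Z3 || Z2 = 0 + j91.52 Ω.
Step 4 — Series with input arm Z1: Z_in = Z1 + (Z3 || Z2) = 50 + j91.52 Ω = 104.3∠61.4° Ω.
Step 5 — Power factor: PF = cos(φ) = Re(Z)/|Z| = 50/104.285 = 0.4795.
Step 6 — Type: Im(Z) = 91.52 ⇒ lagging (phase φ = 61.4°).

PF = 0.4795 (lagging, φ = 61.4°)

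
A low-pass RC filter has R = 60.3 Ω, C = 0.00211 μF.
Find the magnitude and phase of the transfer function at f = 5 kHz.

Step 1 — Angular frequency: ω = 2π·5000 = 3.142e+04 rad/s.
Step 2 — Transfer function: H(jω) = 1/(1 + jωRC).
Step 3 — Denominator: 1 + jωRC = 1 + j·3.142e+04·60.3·2.11e-09 = 1 + j0.003997.
Step 4 — H = 1 - j0.003997.
Step 5 — Magnitude: |H| = 1 (-0.0 dB); phase: φ = -0.2°.

|H| = 1 (-0.0 dB), φ = -0.2°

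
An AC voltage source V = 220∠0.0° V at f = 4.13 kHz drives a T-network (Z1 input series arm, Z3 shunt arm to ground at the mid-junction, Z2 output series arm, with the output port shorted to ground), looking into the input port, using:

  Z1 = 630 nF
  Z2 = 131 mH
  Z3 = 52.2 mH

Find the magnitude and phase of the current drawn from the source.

Step 1 — Angular frequency: ω = 2π·f = 2π·4130 = 2.595e+04 rad/s.
Step 2 — Component impedances:
  Z1: Z = 1/(jωC) = -j/(ω·C) = 0 - j61.17 Ω
  Z2: Z = jωL = j·2.595e+04·0.131 = 0 + j3399 Ω
  Z3: Z = jωL = j·2.595e+04·0.0522 = 0 + j1355 Ω
Step 3 — With the output port shorted to ground, the output series arm Z2 runs from the junction to ground; the shunt arm Z3 also runs from the junction to ground. They appear in parallel: Z3 || Z2 = 0 + j968.6 Ω.
Step 4 — Series with input arm Z1: Z_in = Z1 + (Z3 || Z2) = 0 + j907.4 Ω = 907.4∠90.0° Ω.
Step 5 — Source phasor: V = 220∠0.0° V = 220 V.
Step 6 — Ohm's law: I = V / Z_total = (220) / (0 + j907.4) = 0 - j0.2424 A.
Step 7 — Convert to polar: |I| = 0.2424 A, ∠I = -90.0°.

I = 0.2424∠-90.0° A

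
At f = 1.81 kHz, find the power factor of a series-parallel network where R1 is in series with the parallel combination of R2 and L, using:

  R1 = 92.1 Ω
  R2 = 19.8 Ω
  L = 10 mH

Step 1 — Angular frequency: ω = 2π·f = 2π·1810 = 1.137e+04 rad/s.
Step 2 — Component impedances:
  R1: Z = R = 92.1 Ω
  R2: Z = R = 19.8 Ω
  L: Z = jωL = j·1.137e+04·0.01 = 0 + j113.7 Ω
Step 3 — Parallel branch: R2 || L = 1/(1/R2 + 1/L) = 19.22 + j3.346 Ω.
Step 4 — Series with R1: Z_total = R1 + (R2 || L) = 111.3 + j3.346 Ω = 111.4∠1.7° Ω.
Step 5 — Power factor: PF = cos(φ) = Re(Z)/|Z| = 111.317/111.368 = 0.9995.
Step 6 — Type: Im(Z) = 3.346 ⇒ lagging (phase φ = 1.7°).

PF = 0.9995 (lagging, φ = 1.7°)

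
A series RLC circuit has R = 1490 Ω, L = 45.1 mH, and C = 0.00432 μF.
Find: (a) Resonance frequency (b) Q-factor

Step 1 — Resonance condition Im(Z)=0 gives ω₀ = 1/√(LC).
Step 2 — ω₀ = 1/√(0.0451·4.32e-09) = 7.164e+04 rad/s.
Step 3 — f₀ = ω₀/(2π) = 1.14e+04 Hz.
Step 4 — Series Q: Q = ω₀L/R = 7.164e+04·0.0451/1490 = 2.169.

(a) f₀ = 1.14e+04 Hz  (b) Q = 2.169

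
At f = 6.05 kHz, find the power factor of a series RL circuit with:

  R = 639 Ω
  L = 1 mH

Step 1 — Angular frequency: ω = 2π·f = 2π·6050 = 3.801e+04 rad/s.
Step 2 — Component impedances:
  R: Z = R = 639 Ω
  L: Z = jωL = j·3.801e+04·0.001 = 0 + j38.01 Ω
Step 3 — Series combination: Z_total = R + L = 639 + j38.01 Ω = 640.1∠3.4° Ω.
Step 4 — Power factor: PF = cos(φ) = Re(Z)/|Z| = 639/640.13 = 0.9982.
Step 5 — Type: Im(Z) = 38.01 ⇒ lagging (phase φ = 3.4°).

PF = 0.9982 (lagging, φ = 3.4°)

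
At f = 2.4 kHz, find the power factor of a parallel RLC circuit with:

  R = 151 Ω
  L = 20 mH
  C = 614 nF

Step 1 — Angular frequency: ω = 2π·f = 2π·2400 = 1.508e+04 rad/s.
Step 2 — Component impedances:
  R: Z = R = 151 Ω
  L: Z = jωL = j·1.508e+04·0.02 = 0 + j301.6 Ω
  C: Z = 1/(jωC) = -j/(ω·C) = 0 - j108 Ω
Step 3 — Parallel combination: 1/Z_total = 1/R + 1/L + 1/C; Z_total = 83.64 - j75.06 Ω = 112.4∠-41.9° Ω.
Step 4 — Power factor: PF = cos(φ) = Re(Z)/|Z| = 83.6398/112.382 = 0.7442.
Step 5 — Type: Im(Z) = -75.06 ⇒ leading (phase φ = -41.9°).

PF = 0.7442 (leading, φ = -41.9°)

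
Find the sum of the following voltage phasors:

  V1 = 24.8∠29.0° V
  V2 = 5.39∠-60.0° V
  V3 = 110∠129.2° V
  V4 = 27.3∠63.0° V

Step 1 — Convert each phasor to rectangular form:
  V1 = 24.8·(cos(29.0°) + j·sin(29.0°)) = 21.69 + j12.02 V
  V2 = 5.39·(cos(-60.0°) + j·sin(-60.0°)) = 2.695 - j4.668 V
  V3 = 110·(cos(129.2°) + j·sin(129.2°)) = -69.52 + j85.24 V
  V4 = 27.3·(cos(63.0°) + j·sin(63.0°)) = 12.39 + j24.32 V
Step 2 — Sum components: V_total = -32.74 + j116.9 V.
Step 3 — Convert to polar: |V_total| = 121.4 V, ∠V_total = 105.6°.

V_total = 121.4∠105.6° V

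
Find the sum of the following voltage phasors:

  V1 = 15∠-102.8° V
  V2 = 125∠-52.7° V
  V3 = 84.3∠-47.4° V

Step 1 — Convert each phasor to rectangular form:
  V1 = 15·(cos(-102.8°) + j·sin(-102.8°)) = -3.323 - j14.63 V
  V2 = 125·(cos(-52.7°) + j·sin(-52.7°)) = 75.75 - j99.43 V
  V3 = 84.3·(cos(-47.4°) + j·sin(-47.4°)) = 57.06 - j62.05 V
Step 2 — Sum components: V_total = 129.5 - j176.1 V.
Step 3 — Convert to polar: |V_total| = 218.6 V, ∠V_total = -53.7°.

V_total = 218.6∠-53.7° V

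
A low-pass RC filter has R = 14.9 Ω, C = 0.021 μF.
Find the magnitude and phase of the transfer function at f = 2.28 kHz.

Step 1 — Angular frequency: ω = 2π·2280 = 1.433e+04 rad/s.
Step 2 — Transfer function: H(jω) = 1/(1 + jωRC).
Step 3 — Denominator: 1 + jωRC = 1 + j·1.433e+04·14.9·2.1e-08 = 1 + j0.004482.
Step 4 — H = 1 - j0.004482.
Step 5 — Magnitude: |H| = 1 (-0.0 dB); phase: φ = -0.3°.

|H| = 1 (-0.0 dB), φ = -0.3°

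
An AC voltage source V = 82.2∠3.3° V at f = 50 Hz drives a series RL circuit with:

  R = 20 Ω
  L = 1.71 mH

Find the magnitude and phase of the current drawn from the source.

Step 1 — Angular frequency: ω = 2π·f = 2π·50 = 314.2 rad/s.
Step 2 — Component impedances:
  R: Z = R = 20 Ω
  L: Z = jωL = j·314.2·0.00171 = 0 + j0.5372 Ω
Step 3 — Series combination: Z_total = R + L = 20 + j0.5372 Ω = 20.01∠1.5° Ω.
Step 4 — Source phasor: V = 82.2∠3.3° V = 82.06 + j4.732 V.
Step 5 — Ohm's law: I = V / Z_total = (82.06 + j4.732) / (20 + j0.5372) = 4.107 + j0.1263 A.
Step 6 — Convert to polar: |I| = 4.109 A, ∠I = 1.8°.

I = 4.109∠1.8° A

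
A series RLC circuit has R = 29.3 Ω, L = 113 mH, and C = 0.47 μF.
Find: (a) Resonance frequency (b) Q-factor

Step 1 — Resonance condition Im(Z)=0 gives ω₀ = 1/√(LC).
Step 2 — ω₀ = 1/√(0.113·4.7e-07) = 4339 rad/s.
Step 3 — f₀ = ω₀/(2π) = 690.6 Hz.
Step 4 — Series Q: Q = ω₀L/R = 4339·0.113/29.3 = 16.73.

(a) f₀ = 690.6 Hz  (b) Q = 16.73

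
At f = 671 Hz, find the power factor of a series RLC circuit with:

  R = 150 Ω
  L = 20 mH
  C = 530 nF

Step 1 — Angular frequency: ω = 2π·f = 2π·671 = 4216 rad/s.
Step 2 — Component impedances:
  R: Z = R = 150 Ω
  L: Z = jωL = j·4216·0.02 = 0 + j84.32 Ω
  C: Z = 1/(jωC) = -j/(ω·C) = 0 - j447.5 Ω
Step 3 — Series combination: Z_total = R + L + C = 150 - j363.2 Ω = 393∠-67.6° Ω.
Step 4 — Power factor: PF = cos(φ) = Re(Z)/|Z| = 150/393 = 0.3817.
Step 5 — Type: Im(Z) = -363.2 ⇒ leading (phase φ = -67.6°).

PF = 0.3817 (leading, φ = -67.6°)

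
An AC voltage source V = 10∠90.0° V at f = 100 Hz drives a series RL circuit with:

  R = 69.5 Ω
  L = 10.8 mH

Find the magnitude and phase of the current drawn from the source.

Step 1 — Angular frequency: ω = 2π·f = 2π·100 = 628.3 rad/s.
Step 2 — Component impedances:
  R: Z = R = 69.5 Ω
  L: Z = jωL = j·628.3·0.0108 = 0 + j6.786 Ω
Step 3 — Series combination: Z_total = R + L = 69.5 + j6.786 Ω = 69.83∠5.6° Ω.
Step 4 — Source phasor: V = 10∠90.0° V = 0 + j10 V.
Step 5 — Ohm's law: I = V / Z_total = (0 + j10) / (69.5 + j6.786) = 0.01392 + j0.1425 A.
Step 6 — Convert to polar: |I| = 0.1432 A, ∠I = 84.4°.

I = 0.1432∠84.4° A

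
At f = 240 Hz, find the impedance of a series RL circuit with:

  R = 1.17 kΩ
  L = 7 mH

Step 1 — Angular frequency: ω = 2π·f = 2π·240 = 1508 rad/s.
Step 2 — Component impedances:
  R: Z = R = 1170 Ω
  L: Z = jωL = j·1508·0.007 = 0 + j10.56 Ω
Step 3 — Series combination: Z_total = R + L = 1170 + j10.56 Ω = 1170∠0.5° Ω.

Z = 1170 + j10.56 Ω = 1170∠0.5° Ω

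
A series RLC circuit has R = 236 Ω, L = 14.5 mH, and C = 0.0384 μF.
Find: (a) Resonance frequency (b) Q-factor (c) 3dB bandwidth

Step 1 — Resonance condition Im(Z)=0 gives ω₀ = 1/√(LC).
Step 2 — ω₀ = 1/√(0.0145·3.84e-08) = 4.238e+04 rad/s.
Step 3 — f₀ = ω₀/(2π) = 6745 Hz.
Step 4 — Series Q: Q = ω₀L/R = 4.238e+04·0.0145/236 = 2.604.
Step 5 — 3dB bandwidth: Δω = ω₀/Q = 1.628e+04 rad/s; BW = Δω/(2π) = 2590 Hz.

(a) f₀ = 6745 Hz  (b) Q = 2.604  (c) BW = 2590 Hz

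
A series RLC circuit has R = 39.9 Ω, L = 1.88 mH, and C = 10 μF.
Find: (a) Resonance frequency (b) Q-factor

Step 1 — Resonance condition Im(Z)=0 gives ω₀ = 1/√(LC).
Step 2 — ω₀ = 1/√(0.00188·1e-05) = 7293 rad/s.
Step 3 — f₀ = ω₀/(2π) = 1161 Hz.
Step 4 — Series Q: Q = ω₀L/R = 7293·0.00188/39.9 = 0.3436.

(a) f₀ = 1161 Hz  (b) Q = 0.3436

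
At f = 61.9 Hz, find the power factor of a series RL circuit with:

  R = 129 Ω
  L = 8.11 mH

Step 1 — Angular frequency: ω = 2π·f = 2π·61.9 = 388.9 rad/s.
Step 2 — Component impedances:
  R: Z = R = 129 Ω
  L: Z = jωL = j·388.9·0.00811 = 0 + j3.154 Ω
Step 3 — Series combination: Z_total = R + L = 129 + j3.154 Ω = 129∠1.4° Ω.
Step 4 — Power factor: PF = cos(φ) = Re(Z)/|Z| = 129/129.04 = 0.9997.
Step 5 — Type: Im(Z) = 3.154 ⇒ lagging (phase φ = 1.4°).

PF = 0.9997 (lagging, φ = 1.4°)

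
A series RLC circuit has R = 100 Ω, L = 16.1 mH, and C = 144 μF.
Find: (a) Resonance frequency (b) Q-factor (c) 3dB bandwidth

Step 1 — Resonance: ω₀ = 1/√(LC) = 1/√(0.0161·0.000144) = 656.8 rad/s.
Step 2 — f₀ = ω₀/(2π) = 104.5 Hz.
Step 3 — Series Q: Q = ω₀L/R = 656.8·0.0161/100 = 0.1057.
Step 4 — Bandwidth: Δω = ω₀/Q = 6211 rad/s; BW = Δω/(2π) = 988.5 Hz.

(a) f₀ = 104.5 Hz  (b) Q = 0.1057  (c) BW = 988.5 Hz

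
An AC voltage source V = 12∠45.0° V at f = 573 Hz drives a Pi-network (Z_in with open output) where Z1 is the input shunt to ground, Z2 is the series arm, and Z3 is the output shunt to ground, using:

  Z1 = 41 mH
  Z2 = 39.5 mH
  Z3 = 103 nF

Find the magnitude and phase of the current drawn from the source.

Step 1 — Angular frequency: ω = 2π·f = 2π·573 = 3600 rad/s.
Step 2 — Component impedances:
  Z1: Z = jωL = j·3600·0.041 = 0 + j147.6 Ω
  Z2: Z = jωL = j·3600·0.0395 = 0 + j142.2 Ω
  Z3: Z = 1/(jωC) = -j/(ω·C) = 0 - j2697 Ω
Step 3 — With open output, the series arm Z2 and the output shunt Z3 appear in series to ground: Z2 + Z3 = 0 - j2554 Ω.
Step 4 — Parallel with input shunt Z1: Z_in = Z1 || (Z2 + Z3) = 0 + j156.7 Ω = 156.7∠90.0° Ω.
Step 5 — Source phasor: V = 12∠45.0° V = 8.485 + j8.485 V.
Step 6 — Ohm's law: I = V / Z_total = (8.485 + j8.485) / (0 + j156.7) = 0.05416 - j0.05416 A.
Step 7 — Convert to polar: |I| = 0.0766 A, ∠I = -45.0°.

I = 0.0766∠-45.0° A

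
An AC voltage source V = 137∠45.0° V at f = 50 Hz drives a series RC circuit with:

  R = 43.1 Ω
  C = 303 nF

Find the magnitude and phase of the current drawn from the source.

Step 1 — Angular frequency: ω = 2π·f = 2π·50 = 314.2 rad/s.
Step 2 — Component impedances:
  R: Z = R = 43.1 Ω
  C: Z = 1/(jωC) = -j/(ω·C) = 0 - j1.051e+04 Ω
Step 3 — Series combination: Z_total = R + C = 43.1 - j1.051e+04 Ω = 1.051e+04∠-89.8° Ω.
Step 4 — Source phasor: V = 137∠45.0° V = 96.87 + j96.87 V.
Step 5 — Ohm's law: I = V / Z_total = (96.87 + j96.87) / (43.1 - j1.051e+04) = -0.009183 + j0.009259 A.
Step 6 — Convert to polar: |I| = 0.01304 A, ∠I = 134.8°.

I = 0.01304∠134.8° A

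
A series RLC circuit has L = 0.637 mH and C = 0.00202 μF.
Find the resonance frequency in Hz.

Step 1 — Resonance condition Im(Z)=0 gives ω₀ = 1/√(LC).
Step 2 — ω₀ = 1/√(0.000637·2.02e-09) = 8.816e+05 rad/s.
Step 3 — f₀ = ω₀/(2π) = 1.403e+05 Hz.

f₀ = 1.403e+05 Hz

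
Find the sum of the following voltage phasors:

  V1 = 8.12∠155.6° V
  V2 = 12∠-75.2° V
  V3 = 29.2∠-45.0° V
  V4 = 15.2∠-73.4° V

Step 1 — Convert each phasor to rectangular form:
  V1 = 8.12·(cos(155.6°) + j·sin(155.6°)) = -7.395 + j3.354 V
  V2 = 12·(cos(-75.2°) + j·sin(-75.2°)) = 3.065 - j11.6 V
  V3 = 29.2·(cos(-45.0°) + j·sin(-45.0°)) = 20.65 - j20.65 V
  V4 = 15.2·(cos(-73.4°) + j·sin(-73.4°)) = 4.342 - j14.57 V
Step 2 — Sum components: V_total = 20.66 - j43.46 V.
Step 3 — Convert to polar: |V_total| = 48.12 V, ∠V_total = -64.6°.

V_total = 48.12∠-64.6° V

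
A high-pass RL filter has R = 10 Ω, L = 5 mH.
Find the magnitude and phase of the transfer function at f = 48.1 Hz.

Step 1 — Angular frequency: ω = 2π·48.1 = 302.2 rad/s.
Step 2 — Transfer function: H(jω) = jωL/(R + jωL).
Step 3 — Numerator jωL = j·1.511; denominator R + jωL = 10 + j1.511.
Step 4 — H = 0.02232 + j0.1477.
Step 5 — Magnitude: |H| = 0.1494 (-16.5 dB); phase: φ = 81.4°.

|H| = 0.1494 (-16.5 dB), φ = 81.4°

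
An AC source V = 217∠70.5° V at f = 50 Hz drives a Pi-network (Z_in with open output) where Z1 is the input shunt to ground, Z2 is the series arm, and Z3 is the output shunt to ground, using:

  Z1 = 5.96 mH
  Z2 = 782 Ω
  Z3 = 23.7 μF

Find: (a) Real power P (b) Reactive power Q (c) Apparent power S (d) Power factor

Step 1 — Angular frequency: ω = 2π·f = 2π·50 = 314.2 rad/s.
Step 2 — Component impedances:
  Z1: Z = jωL = j·314.2·0.00596 = 0 + j1.872 Ω
  Z2: Z = R = 782 Ω
  Z3: Z = 1/(jωC) = -j/(ω·C) = 0 - j134.3 Ω
Step 3 — With open output, the series arm Z2 and the output shunt Z3 appear in series to ground: Z2 + Z3 = 782 - j134.3 Ω.
Step 4 — Parallel with input shunt Z1: Z_in = Z1 || (Z2 + Z3) = 0.004358 + j1.873 Ω = 1.873∠89.9° Ω.
Step 5 — Source phasor: V = 217∠70.5° V = 72.44 + j204.6 V.
Step 6 — Current: I = V / Z = 109.3 - j38.42 A = 115.8∠-19.4° A.
Step 7 — Complex power: S = V·I* = 58.49 + j2.514e+04 VA.
Step 8 — Real power: P = Re(S) = 58.49 W.
Step 9 — Reactive power: Q = Im(S) = 2.514e+04 VAR.
Step 10 — Apparent power: |S| = 2.514e+04 VA.
Step 11 — Power factor: PF = P/|S| = 0.002327 (lagging).

(a) P = 58.49 W  (b) Q = 2.514e+04 VAR  (c) S = 2.514e+04 VA  (d) PF = 0.002327 (lagging)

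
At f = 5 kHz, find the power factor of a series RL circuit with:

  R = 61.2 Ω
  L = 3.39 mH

Step 1 — Angular frequency: ω = 2π·f = 2π·5000 = 3.142e+04 rad/s.
Step 2 — Component impedances:
  R: Z = R = 61.2 Ω
  L: Z = jωL = j·3.142e+04·0.00339 = 0 + j106.5 Ω
Step 3 — Series combination: Z_total = R + L = 61.2 + j106.5 Ω = 122.8∠60.1° Ω.
Step 4 — Power factor: PF = cos(φ) = Re(Z)/|Z| = 61.2/122.83 = 0.4982.
Step 5 — Type: Im(Z) = 106.5 ⇒ lagging (phase φ = 60.1°).

PF = 0.4982 (lagging, φ = 60.1°)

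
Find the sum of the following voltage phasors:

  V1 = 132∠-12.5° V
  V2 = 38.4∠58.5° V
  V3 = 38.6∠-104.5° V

Step 1 — Convert each phasor to rectangular form:
  V1 = 132·(cos(-12.5°) + j·sin(-12.5°)) = 128.9 - j28.57 V
  V2 = 38.4·(cos(58.5°) + j·sin(58.5°)) = 20.06 + j32.74 V
  V3 = 38.6·(cos(-104.5°) + j·sin(-104.5°)) = -9.665 - j37.37 V
Step 2 — Sum components: V_total = 139.3 - j33.2 V.
Step 3 — Convert to polar: |V_total| = 143.2 V, ∠V_total = -13.4°.

V_total = 143.2∠-13.4° V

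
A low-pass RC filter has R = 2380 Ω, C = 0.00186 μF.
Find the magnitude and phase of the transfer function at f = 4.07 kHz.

Step 1 — Angular frequency: ω = 2π·4070 = 2.557e+04 rad/s.
Step 2 — Transfer function: H(jω) = 1/(1 + jωRC).
Step 3 — Denominator: 1 + jωRC = 1 + j·2.557e+04·2380·1.86e-09 = 1 + j0.1132.
Step 4 — H = 0.9873 - j0.1118.
Step 5 — Magnitude: |H| = 0.9937 (-0.1 dB); phase: φ = -6.5°.

|H| = 0.9937 (-0.1 dB), φ = -6.5°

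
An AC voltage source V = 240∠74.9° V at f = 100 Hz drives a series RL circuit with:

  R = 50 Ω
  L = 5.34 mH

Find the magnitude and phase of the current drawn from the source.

Step 1 — Angular frequency: ω = 2π·f = 2π·100 = 628.3 rad/s.
Step 2 — Component impedances:
  R: Z = R = 50 Ω
  L: Z = jωL = j·628.3·0.00534 = 0 + j3.355 Ω
Step 3 — Series combination: Z_total = R + L = 50 + j3.355 Ω = 50.11∠3.8° Ω.
Step 4 — Source phasor: V = 240∠74.9° V = 62.52 + j231.7 V.
Step 5 — Ohm's law: I = V / Z_total = (62.52 + j231.7) / (50 + j3.355) = 1.554 + j4.53 A.
Step 6 — Convert to polar: |I| = 4.789 A, ∠I = 71.1°.

I = 4.789∠71.1° A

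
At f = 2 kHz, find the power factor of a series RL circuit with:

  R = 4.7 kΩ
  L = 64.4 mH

Step 1 — Angular frequency: ω = 2π·f = 2π·2000 = 1.257e+04 rad/s.
Step 2 — Component impedances:
  R: Z = R = 4700 Ω
  L: Z = jωL = j·1.257e+04·0.0644 = 0 + j809.3 Ω
Step 3 — Series combination: Z_total = R + L = 4700 + j809.3 Ω = 4769∠9.8° Ω.
Step 4 — Power factor: PF = cos(φ) = Re(Z)/|Z| = 4700/4769 = 0.9855.
Step 5 — Type: Im(Z) = 809.3 ⇒ lagging (phase φ = 9.8°).

PF = 0.9855 (lagging, φ = 9.8°)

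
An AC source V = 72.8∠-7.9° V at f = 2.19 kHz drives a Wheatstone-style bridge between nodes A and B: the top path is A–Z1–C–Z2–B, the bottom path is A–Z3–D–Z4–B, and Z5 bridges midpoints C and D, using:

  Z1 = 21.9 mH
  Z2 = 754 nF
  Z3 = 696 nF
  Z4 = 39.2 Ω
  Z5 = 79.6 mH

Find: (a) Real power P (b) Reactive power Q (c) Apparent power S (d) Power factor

Step 1 — Angular frequency: ω = 2π·f = 2π·2190 = 1.376e+04 rad/s.
Step 2 — Component impedances:
  Z1: Z = jωL = j·1.376e+04·0.0219 = 0 + j301.3 Ω
  Z2: Z = 1/(jωC) = -j/(ω·C) = 0 - j96.38 Ω
  Z3: Z = 1/(jωC) = -j/(ω·C) = 0 - j104.4 Ω
  Z4: Z = R = 39.2 Ω
  Z5: Z = jωL = j·1.376e+04·0.0796 = 0 + j1095 Ω
Step 3 — Bridge requires nodal analysis (the Z5 bridge couples midpoints C and D, so the two paths cannot be reduced to a simple series/parallel combination). Setting node B to ground and injecting 1 A at node A, the 3-node admittance system at A, C, D solves to V_A = Z_AB = 152.3 - j139.3 Ω = 206.4∠-42.5° Ω.
Step 4 — Source phasor: V = 72.8∠-7.9° V = 72.11 - j10.01 V.
Step 5 — Current: I = V / Z = 0.2906 + j0.2001 A = 0.3528∠34.6° A.
Step 6 — Complex power: S = V·I* = 18.95 - j17.34 VA.
Step 7 — Real power: P = Re(S) = 18.95 W.
Step 8 — Reactive power: Q = Im(S) = -17.34 VAR.
Step 9 — Apparent power: |S| = 25.68 VA.
Step 10 — Power factor: PF = P/|S| = 0.7378 (leading).

(a) P = 18.95 W  (b) Q = -17.34 VAR  (c) S = 25.68 VA  (d) PF = 0.7378 (leading)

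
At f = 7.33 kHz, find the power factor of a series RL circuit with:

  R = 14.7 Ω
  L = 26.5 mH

Step 1 — Angular frequency: ω = 2π·f = 2π·7330 = 4.606e+04 rad/s.
Step 2 — Component impedances:
  R: Z = R = 14.7 Ω
  L: Z = jωL = j·4.606e+04·0.0265 = 0 + j1220 Ω
Step 3 — Series combination: Z_total = R + L = 14.7 + j1220 Ω = 1221∠89.3° Ω.
Step 4 — Power factor: PF = cos(φ) = Re(Z)/|Z| = 14.7/1221 = 0.01204.
Step 5 — Type: Im(Z) = 1220 ⇒ lagging (phase φ = 89.3°).

PF = 0.01204 (lagging, φ = 89.3°)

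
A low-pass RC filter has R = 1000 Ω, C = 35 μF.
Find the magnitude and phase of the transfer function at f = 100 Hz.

Step 1 — Angular frequency: ω = 2π·100 = 628.3 rad/s.
Step 2 — Transfer function: H(jω) = 1/(1 + jωRC).
Step 3 — Denominator: 1 + jωRC = 1 + j·628.3·1000·3.5e-05 = 1 + j21.99.
Step 4 — H = 0.002064 - j0.04538.
Step 5 — Magnitude: |H| = 0.04543 (-26.9 dB); phase: φ = -87.4°.

|H| = 0.04543 (-26.9 dB), φ = -87.4°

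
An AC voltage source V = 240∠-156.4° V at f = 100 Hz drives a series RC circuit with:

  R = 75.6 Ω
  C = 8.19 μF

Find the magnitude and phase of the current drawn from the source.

Step 1 — Angular frequency: ω = 2π·f = 2π·100 = 628.3 rad/s.
Step 2 — Component impedances:
  R: Z = R = 75.6 Ω
  C: Z = 1/(jωC) = -j/(ω·C) = 0 - j194.3 Ω
Step 3 — Series combination: Z_total = R + C = 75.6 - j194.3 Ω = 208.5∠-68.7° Ω.
Step 4 — Source phasor: V = 240∠-156.4° V = -219.9 - j96.08 V.
Step 5 — Ohm's law: I = V / Z_total = (-219.9 - j96.08) / (75.6 - j194.3) = 0.04704 - j1.15 A.
Step 6 — Convert to polar: |I| = 1.151 A, ∠I = -87.7°.

I = 1.151∠-87.7° A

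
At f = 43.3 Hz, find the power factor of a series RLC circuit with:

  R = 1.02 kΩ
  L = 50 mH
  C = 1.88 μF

Step 1 — Angular frequency: ω = 2π·f = 2π·43.3 = 272.1 rad/s.
Step 2 — Component impedances:
  R: Z = R = 1020 Ω
  L: Z = jωL = j·272.1·0.05 = 0 + j13.6 Ω
  C: Z = 1/(jωC) = -j/(ω·C) = 0 - j1955 Ω
Step 3 — Series combination: Z_total = R + L + C = 1020 - j1942 Ω = 2193∠-62.3° Ω.
Step 4 — Power factor: PF = cos(φ) = Re(Z)/|Z| = 1020/2193 = 0.4651.
Step 5 — Type: Im(Z) = -1942 ⇒ leading (phase φ = -62.3°).

PF = 0.4651 (leading, φ = -62.3°)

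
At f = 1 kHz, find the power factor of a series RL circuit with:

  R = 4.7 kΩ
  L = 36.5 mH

Step 1 — Angular frequency: ω = 2π·f = 2π·1000 = 6283 rad/s.
Step 2 — Component impedances:
  R: Z = R = 4700 Ω
  L: Z = jωL = j·6283·0.0365 = 0 + j229.3 Ω
Step 3 — Series combination: Z_total = R + L = 4700 + j229.3 Ω = 4706∠2.8° Ω.
Step 4 — Power factor: PF = cos(φ) = Re(Z)/|Z| = 4700/4705.6 = 0.9988.
Step 5 — Type: Im(Z) = 229.3 ⇒ lagging (phase φ = 2.8°).

PF = 0.9988 (lagging, φ = 2.8°)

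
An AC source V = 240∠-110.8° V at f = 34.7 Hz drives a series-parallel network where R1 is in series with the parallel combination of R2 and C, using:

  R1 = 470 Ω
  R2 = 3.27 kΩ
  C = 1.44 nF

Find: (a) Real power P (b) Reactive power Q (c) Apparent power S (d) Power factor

Step 1 — Angular frequency: ω = 2π·f = 2π·34.7 = 218 rad/s.
Step 2 — Component impedances:
  R1: Z = R = 470 Ω
  R2: Z = R = 3270 Ω
  C: Z = 1/(jωC) = -j/(ω·C) = 0 - j3.185e+06 Ω
Step 3 — Parallel branch: R2 || C = 1/(1/R2 + 1/C) = 3270 - j3.357 Ω.
Step 4 — Series with R1: Z_total = R1 + (R2 || C) = 3740 - j3.357 Ω = 3740∠-0.1° Ω.
Step 5 — Source phasor: V = 240∠-110.8° V = -85.23 - j224.4 V.
Step 6 — Current: I = V / Z = -0.02273 - j0.06001 A = 0.06417∠-110.7° A.
Step 7 — Complex power: S = V·I* = 15.4 - j0.01382 VA.
Step 8 — Real power: P = Re(S) = 15.4 W.
Step 9 — Reactive power: Q = Im(S) = -0.01382 VAR.
Step 10 — Apparent power: |S| = 15.4 VA.
Step 11 — Power factor: PF = P/|S| = 1 (leading).

(a) P = 15.4 W  (b) Q = -0.01382 VAR  (c) S = 15.4 VA  (d) PF = 1 (leading)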